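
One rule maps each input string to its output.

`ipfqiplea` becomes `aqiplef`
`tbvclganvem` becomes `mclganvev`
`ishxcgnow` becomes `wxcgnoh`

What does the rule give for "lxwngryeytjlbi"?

ingryeytjlbw

Rule — delete the first 2 characters, then swap the first and last characters.
Applying both steps to "lxwngryeytjlbi": "wngryeytjlbi", then "ingryeytjlbw".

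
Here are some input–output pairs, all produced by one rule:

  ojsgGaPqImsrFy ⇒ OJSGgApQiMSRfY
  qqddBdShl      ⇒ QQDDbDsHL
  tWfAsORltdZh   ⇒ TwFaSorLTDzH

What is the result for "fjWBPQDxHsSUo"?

FJwbpqdXhSsuO

Each output is the input with this applied: flip the case of every letter.
Doing the same to "fjWBPQDxHsSUo": "FJwbpqdXhSsuO".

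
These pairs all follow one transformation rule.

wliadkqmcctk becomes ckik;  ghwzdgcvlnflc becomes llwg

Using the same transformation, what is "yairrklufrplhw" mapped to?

flik

Rule — keep one character in every 3, starting at position 3 (positions 3rd, 6th, 9th, ...), then move the first 2 characters to the end (rotate left by 2).
"yairrklufrplhw" → "ikfl" → "flik".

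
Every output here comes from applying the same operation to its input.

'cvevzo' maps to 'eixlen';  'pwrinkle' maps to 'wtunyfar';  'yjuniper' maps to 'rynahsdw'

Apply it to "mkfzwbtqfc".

kczolvtoif

Rule — shift every letter 9 places forward in the alphabet (wrapping around), then swap the front and back halves of the string.
On "mkfzwbtqfc" that produces "kczolvtoif".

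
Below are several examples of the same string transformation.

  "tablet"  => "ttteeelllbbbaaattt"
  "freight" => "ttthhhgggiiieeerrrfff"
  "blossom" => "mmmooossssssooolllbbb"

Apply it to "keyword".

dddrrrooowwwyyyeeekkk

Looking at the pairs, the operation is to repeat every character 3 times, then reverse the string.
Working it through for "keyword": intermediate "kkkeeeyyywwwooorrrddd", final "dddrrrooowwwyyyeeekkk".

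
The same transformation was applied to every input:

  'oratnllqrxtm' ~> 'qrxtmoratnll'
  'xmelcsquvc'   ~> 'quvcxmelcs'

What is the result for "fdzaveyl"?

Looking at the pairs, the operation is to swap the front and back halves of the string, then move the first character to the end.
For "fdzaveyl", step one produces "veylfdza"; step two turns that into "eylfdzav".

eylfdzav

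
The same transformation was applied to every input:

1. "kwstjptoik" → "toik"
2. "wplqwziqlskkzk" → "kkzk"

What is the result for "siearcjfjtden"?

tden

The transformation: keep only the last 4 characters.
Applying that to "siearcjfjtden" gives "tden".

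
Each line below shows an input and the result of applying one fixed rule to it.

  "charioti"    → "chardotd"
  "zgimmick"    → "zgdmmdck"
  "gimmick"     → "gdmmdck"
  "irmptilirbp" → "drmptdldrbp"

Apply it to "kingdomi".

What's happening: replace every "i" with "d".
Doing the same to "kingdomi": "kdngdomd".

kdngdomd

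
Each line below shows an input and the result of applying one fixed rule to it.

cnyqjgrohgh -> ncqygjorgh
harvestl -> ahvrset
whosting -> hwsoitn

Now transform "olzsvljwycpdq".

Each output is the input with this applied: delete the last character, then swap each adjacent pair of characters (1↔2, 3↔4, ...).
For "olzsvljwycpdq", step one produces "olzsvljwycpd"; step two turns that into "loszlvwjcydp".

loszlvwjcydp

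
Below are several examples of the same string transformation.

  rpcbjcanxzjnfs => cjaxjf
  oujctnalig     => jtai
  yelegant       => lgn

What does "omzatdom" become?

zto

Each output is the input with this applied: delete the first character, then keep every other character starting from the second (positions 2nd, 4th, 6th, ...).
For "omzatdom", step one produces "mzatdom"; step two turns that into "zto".
(Check on "yelegant": → "elegant" → "lgn" ✓)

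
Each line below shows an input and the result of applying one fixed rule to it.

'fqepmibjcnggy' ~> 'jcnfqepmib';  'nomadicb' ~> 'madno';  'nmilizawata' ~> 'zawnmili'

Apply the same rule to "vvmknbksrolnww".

rolvvmknbks

The rule is to delete the last 3 characters, then move the last 3 characters to the front (rotate right by 3).
"vvmknbksrolnww" → "vvmknbksrol" → "rolvvmknbks".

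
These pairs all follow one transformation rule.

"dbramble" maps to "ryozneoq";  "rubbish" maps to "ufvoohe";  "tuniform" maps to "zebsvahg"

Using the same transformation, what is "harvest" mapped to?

gfrienu

Looking at the pairs, the operation is to reverse the string, then shift every letter 13 places forward in the alphabet (wrapping around) — i.e. ROT13.
On "harvest": the first step gives "tsevrah", and the second then gives "gfrienu".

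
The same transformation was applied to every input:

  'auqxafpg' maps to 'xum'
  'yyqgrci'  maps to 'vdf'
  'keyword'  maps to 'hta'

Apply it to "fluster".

What's happening: keep one character in every 3, starting at position 1 (positions 1st, 4th, 7th, ...), then shift every letter 3 places backward in the alphabet (wrapping around).
"fluster" → "fsr" → "cpo".
(Check on "auqxafpg": → "axp" → "xum" ✓)

cpo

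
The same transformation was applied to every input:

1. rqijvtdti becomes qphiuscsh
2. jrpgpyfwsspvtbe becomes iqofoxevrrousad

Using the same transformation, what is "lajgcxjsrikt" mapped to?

kzifbwirqhjs

Looking at the pairs, the operation is to shift every letter 1 place backward in the alphabet (wrapping around).
"lajgcxjsrikt" → "kzifbwirqhjs".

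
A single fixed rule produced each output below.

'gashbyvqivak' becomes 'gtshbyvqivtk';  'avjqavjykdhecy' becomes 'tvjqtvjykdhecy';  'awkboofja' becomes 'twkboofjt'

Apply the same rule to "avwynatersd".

Each output is the input with this applied: replace every "a" with "t".
Applying that to "avwynatersd" gives "tvwynttersd".

tvwynttersd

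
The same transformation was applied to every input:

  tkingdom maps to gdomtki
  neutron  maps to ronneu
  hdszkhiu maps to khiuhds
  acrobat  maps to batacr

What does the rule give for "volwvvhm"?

The rule is to move the first 3 characters to the end (rotate left by 3), then delete the first character.
On "volwvvhm": the first step gives "wvvhmvol", and the second then gives "vvhmvol".

vvhmvol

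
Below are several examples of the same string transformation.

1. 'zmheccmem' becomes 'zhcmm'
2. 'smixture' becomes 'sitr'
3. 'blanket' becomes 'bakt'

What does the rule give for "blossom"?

bosm

In each case the input is transformed by: keep every other character starting from the first (positions 1st, 3rd, 5th, ...).
"blossom" → "bosm".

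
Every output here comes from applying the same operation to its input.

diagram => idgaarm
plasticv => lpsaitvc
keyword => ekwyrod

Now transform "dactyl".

adtcly

Looking at the pairs, the operation is to swap each adjacent pair of characters (1↔2, 3↔4, ...).
Applying that to "dactyl" gives "adtcly".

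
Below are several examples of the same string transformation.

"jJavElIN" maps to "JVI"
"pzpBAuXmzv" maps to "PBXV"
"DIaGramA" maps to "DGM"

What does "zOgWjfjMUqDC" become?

Rule — keep one character in every 3, starting at position 1 (positions 1st, 4th, 7th, ...), then convert every letter to uppercase.
"zOgWjfjMUqDC" → "zWjq" → "ZWJQ".
(Check on "pzpBAuXmzv": → "pBXv" → "PBXV" ✓)

ZWJQ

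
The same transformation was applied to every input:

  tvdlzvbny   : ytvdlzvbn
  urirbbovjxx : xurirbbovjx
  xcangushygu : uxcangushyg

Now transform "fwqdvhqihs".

The rule is to move the last character to the front.
"fwqdvhqihs" → "sfwqdvhqih".

sfwqdvhqih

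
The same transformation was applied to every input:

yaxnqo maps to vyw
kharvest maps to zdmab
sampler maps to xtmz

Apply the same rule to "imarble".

zjtm

What's happening: shift every letter 8 places forward in the alphabet (wrapping around), then delete the first 3 characters.
Applying both steps to "imarble": "quizjtm", then "zjtm".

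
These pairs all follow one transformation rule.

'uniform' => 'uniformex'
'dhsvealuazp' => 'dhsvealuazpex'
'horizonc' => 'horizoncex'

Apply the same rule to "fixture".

The pattern: append "ex".
"fixture" → "fixtureex".

fixtureex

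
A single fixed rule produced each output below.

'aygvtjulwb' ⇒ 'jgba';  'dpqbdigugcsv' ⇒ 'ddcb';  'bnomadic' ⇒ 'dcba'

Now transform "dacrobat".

cbaa

What's happening: sort the characters into reverse alphabetical order, then keep only the last 4 characters.
For "dacrobat", step one produces "trodcbaa"; step two turns that into "cbaa".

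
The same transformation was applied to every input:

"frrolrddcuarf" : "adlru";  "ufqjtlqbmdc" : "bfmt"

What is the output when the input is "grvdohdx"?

In each case the input is transformed by: sort the characters into alphabetical order, then keep one character in every 3, starting at position 1 (positions 1st, 4th, 7th, ...).
On "grvdohdx": the first step gives "ddghorvx", and the second then gives "dhv".

dhv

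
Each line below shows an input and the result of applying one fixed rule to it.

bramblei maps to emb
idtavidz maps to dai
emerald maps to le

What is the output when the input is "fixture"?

In each case the input is transformed by: reverse the string, then keep one character in every 3, starting at position 2 (positions 2nd, 5th, 8th, ...).
"fixture" → "erutxif" → "rx".
(Check on "idtavidz": → "zdivatdi" → "dai" ✓)

rx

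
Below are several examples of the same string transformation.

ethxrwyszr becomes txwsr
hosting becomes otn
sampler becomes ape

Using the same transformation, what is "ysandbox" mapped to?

What's happening: keep every other character starting from the second (positions 2nd, 4th, 6th, ...).
Applying that to "ysandbox" gives "snbx".

snbx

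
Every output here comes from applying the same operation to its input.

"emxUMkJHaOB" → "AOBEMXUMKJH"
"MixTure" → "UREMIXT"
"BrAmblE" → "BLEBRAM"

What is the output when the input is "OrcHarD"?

ARDORCH

Rule — move the last 3 characters to the front (rotate right by 3), then convert every letter to uppercase.
So "OrcHarD" becomes "ARDORCH".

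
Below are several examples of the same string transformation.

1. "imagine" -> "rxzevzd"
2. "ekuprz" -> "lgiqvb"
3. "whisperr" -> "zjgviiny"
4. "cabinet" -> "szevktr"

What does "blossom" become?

What's happening: move the first 2 characters to the end (rotate left by 2), then shift every letter 9 places backward in the alphabet (wrapping around).
For "blossom", step one produces "ossombl"; step two turns that into "fjjfdsc".

fjjfdsc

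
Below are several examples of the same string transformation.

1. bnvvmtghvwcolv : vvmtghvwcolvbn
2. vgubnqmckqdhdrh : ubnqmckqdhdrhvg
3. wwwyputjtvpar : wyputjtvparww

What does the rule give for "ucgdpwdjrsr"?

gdpwdjrsruc

In each case the input is transformed by: move the first 2 characters to the end (rotate left by 2).
So "ucgdpwdjrsr" becomes "gdpwdjrsruc".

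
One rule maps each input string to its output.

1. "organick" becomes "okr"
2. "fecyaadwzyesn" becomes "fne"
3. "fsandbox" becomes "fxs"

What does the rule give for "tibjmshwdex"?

In each case the input is transformed by: take characters alternately from the front and the back (1st, last, 2nd, 2nd-last, ...), then keep only the first 3 characters.
On "tibjmshwdex": the first step gives "txiebdjwmhs", and the second then gives "txi".

txi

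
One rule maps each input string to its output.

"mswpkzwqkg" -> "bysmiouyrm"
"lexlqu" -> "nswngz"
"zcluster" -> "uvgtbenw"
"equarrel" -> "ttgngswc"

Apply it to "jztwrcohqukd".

In each case the input is transformed by: shift every letter 2 places forward in the alphabet (wrapping around), then swap the front and back halves of the string.
For "jztwrcohqukd" the result is "qjswmflbvyte".

qjswmflbvyte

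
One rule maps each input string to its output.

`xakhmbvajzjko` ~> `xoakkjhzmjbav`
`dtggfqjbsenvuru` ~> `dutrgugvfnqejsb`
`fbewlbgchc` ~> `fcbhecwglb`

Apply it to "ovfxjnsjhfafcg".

The transformation: take characters alternately from the front and the back (1st, last, 2nd, 2nd-last, ...).
For "ovfxjnsjhfafcg" the result is "ogvcffxajfnhsj".

ogvcffxajfnhsj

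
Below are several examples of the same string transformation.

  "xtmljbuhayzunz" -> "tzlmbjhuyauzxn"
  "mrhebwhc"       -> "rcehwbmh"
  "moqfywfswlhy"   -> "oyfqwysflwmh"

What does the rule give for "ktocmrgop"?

tpcormogk

The rule is to swap the first and last characters, then swap each adjacent pair of characters (1↔2, 3↔4, ...).
For "ktocmrgop", step one produces "ptocmrgok"; step two turns that into "tpcormogk".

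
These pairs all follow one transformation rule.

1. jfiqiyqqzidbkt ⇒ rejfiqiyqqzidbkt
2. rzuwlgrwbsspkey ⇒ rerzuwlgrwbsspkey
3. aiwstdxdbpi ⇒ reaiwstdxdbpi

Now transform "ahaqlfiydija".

reahaqlfiydija

Looking at the pairs, the operation is to prepend "re".
On "ahaqlfiydija" that produces "reahaqlfiydija".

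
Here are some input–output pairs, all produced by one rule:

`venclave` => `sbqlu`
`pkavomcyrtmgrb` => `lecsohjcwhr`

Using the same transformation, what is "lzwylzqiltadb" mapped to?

obpgybjqtr

The transformation: shift every letter 10 places backward in the alphabet (wrapping around), then delete the first 3 characters.
Working it through for "lzwylzqiltadb": intermediate "bpmobpgybjqtr", final "obpgybjqtr".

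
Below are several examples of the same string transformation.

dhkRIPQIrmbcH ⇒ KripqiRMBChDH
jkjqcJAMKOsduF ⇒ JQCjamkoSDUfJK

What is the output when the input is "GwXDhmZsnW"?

What's happening: flip the case of every letter, then move the first 2 characters to the end (rotate left by 2).
Applying both steps to "GwXDhmZsnW": "gWxdHMzSNw", then "xdHMzSNwgW".
(Check on "jkjqcJAMKOsduF": → "JKJQCjamkoSDUf" → "JQCjamkoSDUfJK" ✓)

xdHMzSNwgW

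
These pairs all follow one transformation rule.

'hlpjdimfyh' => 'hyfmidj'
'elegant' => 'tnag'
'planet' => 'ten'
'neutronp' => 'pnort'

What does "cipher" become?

reh

Looking at the pairs, the operation is to delete the first 3 characters, then reverse the string.
For "cipher", step one produces "her"; step two turns that into "reh".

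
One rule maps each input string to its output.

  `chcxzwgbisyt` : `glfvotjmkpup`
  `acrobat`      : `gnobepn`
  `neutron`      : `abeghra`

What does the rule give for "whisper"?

ercfvuj

Rule — reverse the string, then shift every letter 13 places forward in the alphabet (wrapping around) — i.e. ROT13.
On "whisper" that produces "ercfvuj".
(Check on "acrobat": → "taborca" → "gnobepn" ✓)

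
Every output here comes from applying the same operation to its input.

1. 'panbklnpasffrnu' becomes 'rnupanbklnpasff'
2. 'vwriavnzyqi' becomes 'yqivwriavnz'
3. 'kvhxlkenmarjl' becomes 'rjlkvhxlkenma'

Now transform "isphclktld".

Looking at the pairs, the operation is to move the last 3 characters to the front (rotate right by 3).
So "isphclktld" becomes "tldisphclk".

tldisphclk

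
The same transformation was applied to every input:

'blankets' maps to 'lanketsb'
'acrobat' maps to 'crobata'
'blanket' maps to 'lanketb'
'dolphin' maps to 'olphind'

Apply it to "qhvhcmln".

hvhcmlnq

The rule is to move the first character to the end.
On "qhvhcmln" that produces "hvhcmlnq".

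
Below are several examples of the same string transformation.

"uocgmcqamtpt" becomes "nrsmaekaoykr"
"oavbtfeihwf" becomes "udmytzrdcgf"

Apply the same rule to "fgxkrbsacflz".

jxdevipzqyad

The transformation: move the last 2 characters to the front (rotate right by 2), then shift every letter 2 places backward in the alphabet (wrapping around).
"fgxkrbsacflz" → "lzfgxkrbsacf" → "jxdevipzqyad".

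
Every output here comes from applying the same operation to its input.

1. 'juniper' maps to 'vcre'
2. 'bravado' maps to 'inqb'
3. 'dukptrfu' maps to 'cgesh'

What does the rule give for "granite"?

avgr

The transformation: shift every letter 13 places forward in the alphabet (wrapping around) — i.e. ROT13, then delete the first 3 characters.
On "granite" that produces "avgr".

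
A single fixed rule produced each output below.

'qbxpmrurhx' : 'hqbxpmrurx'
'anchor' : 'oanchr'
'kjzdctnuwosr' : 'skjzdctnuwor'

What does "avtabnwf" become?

Looking at the pairs, the operation is to move the last character to the front, then swap the first and last characters.
For "avtabnwf" the result is "wavtabnf".

wavtabnf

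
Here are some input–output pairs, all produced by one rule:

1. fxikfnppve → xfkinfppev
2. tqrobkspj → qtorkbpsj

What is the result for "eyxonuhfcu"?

yeoxunfhuc

What's happening: swap each adjacent pair of characters (1↔2, 3↔4, ...).
Applying that to "eyxonuhfcu" gives "yeoxunfhuc".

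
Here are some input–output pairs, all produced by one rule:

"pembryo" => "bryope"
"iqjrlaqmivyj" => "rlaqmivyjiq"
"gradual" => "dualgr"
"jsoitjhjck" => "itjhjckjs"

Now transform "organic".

What's happening: move the first 2 characters to the end (rotate left by 2), then delete the first character.
Starting from "organic": after the first operation, "ganicor"; after the second, "anicor".
(Check on "iqjrlaqmivyj": → "jrlaqmivyjiq" → "rlaqmivyjiq" ✓)

anicor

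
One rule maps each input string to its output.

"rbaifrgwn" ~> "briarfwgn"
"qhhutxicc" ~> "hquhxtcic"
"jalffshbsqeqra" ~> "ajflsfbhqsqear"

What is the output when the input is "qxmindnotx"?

In each case the input is transformed by: swap each adjacent pair of characters (1↔2, 3↔4, ...).
Doing the same to "qxmindnotx": "xqimdnonxt".

xqimdnonxt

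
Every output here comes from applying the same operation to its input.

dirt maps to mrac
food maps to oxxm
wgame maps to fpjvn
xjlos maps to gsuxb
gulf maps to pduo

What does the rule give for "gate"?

Rule — shift every letter 9 places forward in the alphabet (wrapping around).
So "gate" becomes "pjcn".

pjcn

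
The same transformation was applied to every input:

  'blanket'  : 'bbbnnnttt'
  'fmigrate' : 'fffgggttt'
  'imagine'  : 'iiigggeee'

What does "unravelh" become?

uuuaaalll

What's happening: keep one character in every 3, starting at position 1 (positions 1st, 4th, 7th, ...), then repeat every character 3 times.
"unravelh" → "ual" → "uuuaaalll".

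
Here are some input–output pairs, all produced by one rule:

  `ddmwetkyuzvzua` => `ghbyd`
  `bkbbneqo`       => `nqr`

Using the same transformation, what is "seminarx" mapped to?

hqa

In each case the input is transformed by: shift every letter 3 places forward in the alphabet (wrapping around), then keep one character in every 3, starting at position 2 (positions 2nd, 5th, 8th, ...).
Working it through for "seminarx": intermediate "vhplqdua", final "hqa".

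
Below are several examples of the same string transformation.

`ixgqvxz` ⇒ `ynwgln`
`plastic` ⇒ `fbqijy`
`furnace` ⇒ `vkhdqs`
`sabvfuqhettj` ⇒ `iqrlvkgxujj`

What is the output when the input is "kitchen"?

Rule — delete the last character, then shift every letter 10 places backward in the alphabet (wrapping around).
On "kitchen": the first step gives "kitche", and the second then gives "ayjsxu".

ayjsxu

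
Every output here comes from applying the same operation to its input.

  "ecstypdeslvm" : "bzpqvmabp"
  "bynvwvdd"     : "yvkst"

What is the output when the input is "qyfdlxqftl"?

The transformation: shift every letter 3 places backward in the alphabet (wrapping around), then delete the last 3 characters.
Starting from "qyfdlxqftl": after the first operation, "nvcaiuncqi"; after the second, "nvcaiun".

nvcaiun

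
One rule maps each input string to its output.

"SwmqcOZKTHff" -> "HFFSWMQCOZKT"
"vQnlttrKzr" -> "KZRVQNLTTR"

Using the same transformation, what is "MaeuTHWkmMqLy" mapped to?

QLYMAEUTHWKMM

Rule — move the last 3 characters to the front (rotate right by 3), then convert every letter to uppercase.
Applying both steps to "MaeuTHWkmMqLy": "qLyMaeuTHWkmM", then "QLYMAEUTHWKMM".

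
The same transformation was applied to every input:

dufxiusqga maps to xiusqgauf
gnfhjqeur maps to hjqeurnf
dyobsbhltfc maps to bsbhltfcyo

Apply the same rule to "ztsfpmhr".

fpmhrts

The pattern: delete the first character, then move the first 2 characters to the end (rotate left by 2).
Starting from "ztsfpmhr": after the first operation, "tsfpmhr"; after the second, "fpmhrts".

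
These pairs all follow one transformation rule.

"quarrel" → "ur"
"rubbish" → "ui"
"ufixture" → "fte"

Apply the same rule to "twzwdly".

What's happening: keep one character in every 3, starting at position 2 (positions 2nd, 5th, 8th, ...).
Doing the same to "twzwdly": "wd".

wd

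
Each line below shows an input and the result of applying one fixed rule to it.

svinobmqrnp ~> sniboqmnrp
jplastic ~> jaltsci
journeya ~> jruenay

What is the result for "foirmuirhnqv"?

friumrinhvq

The rule is to swap each adjacent pair of characters (1↔2, 3↔4, ...), then delete the first character.
Starting from "foirmuirhnqv": after the first operation, "ofriumrinhvq"; after the second, "friumrinhvq".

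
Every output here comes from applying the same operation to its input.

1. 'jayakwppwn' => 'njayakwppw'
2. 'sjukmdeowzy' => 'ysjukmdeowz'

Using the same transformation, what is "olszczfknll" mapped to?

lolszczfknl

The transformation: move the last character to the front.
Applying that to "olszczfknll" gives "lolszczfknl".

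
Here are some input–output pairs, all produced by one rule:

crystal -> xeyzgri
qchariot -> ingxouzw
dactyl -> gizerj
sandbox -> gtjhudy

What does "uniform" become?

The pattern: move the first character to the end, then shift every letter 6 places forward in the alphabet (wrapping around).
Working it through for "uniform": intermediate "niformu", final "toluxsa".
(Check on "sandbox": → "andboxs" → "gtjhudy" ✓)

toluxsa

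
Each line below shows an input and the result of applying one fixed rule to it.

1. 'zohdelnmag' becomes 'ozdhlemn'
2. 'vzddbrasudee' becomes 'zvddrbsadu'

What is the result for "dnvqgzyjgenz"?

Rule — delete the last 2 characters, then swap each adjacent pair of characters (1↔2, 3↔4, ...).
Applying both steps to "dnvqgzyjgenz": "dnvqgzyjge", then "ndqvzgjyeg".

ndqvzgjyeg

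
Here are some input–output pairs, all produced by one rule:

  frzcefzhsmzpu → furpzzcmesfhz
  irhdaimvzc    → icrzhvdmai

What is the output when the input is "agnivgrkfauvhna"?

The pattern: take characters alternately from the front and the back (1st, last, 2nd, 2nd-last, ...).
Applying that to "agnivgrkfauvhna" gives "aagnnhivvugarfk".

aagnnhivvugarfk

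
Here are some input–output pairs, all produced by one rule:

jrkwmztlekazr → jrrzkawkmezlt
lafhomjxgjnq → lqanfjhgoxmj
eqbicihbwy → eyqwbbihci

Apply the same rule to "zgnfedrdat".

Rule — take characters alternately from the front and the back (1st, last, 2nd, 2nd-last, ...).
On "zgnfedrdat" that produces "ztgandfred".

ztgandfred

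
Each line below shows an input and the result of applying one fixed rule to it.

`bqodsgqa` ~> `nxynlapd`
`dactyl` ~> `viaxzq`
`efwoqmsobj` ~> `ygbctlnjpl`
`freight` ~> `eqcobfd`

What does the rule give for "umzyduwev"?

bsrjwvart

The transformation: shift every letter 3 places backward in the alphabet (wrapping around), then move the last 2 characters to the front (rotate right by 2).
So "umzyduwev" becomes "bsrjwvart".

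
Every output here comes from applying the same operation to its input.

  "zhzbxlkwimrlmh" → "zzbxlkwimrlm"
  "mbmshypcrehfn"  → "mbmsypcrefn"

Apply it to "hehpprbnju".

epprbnju

Each output is the input with this applied: remove every "h".
"hehpprbnju" → "epprbnju".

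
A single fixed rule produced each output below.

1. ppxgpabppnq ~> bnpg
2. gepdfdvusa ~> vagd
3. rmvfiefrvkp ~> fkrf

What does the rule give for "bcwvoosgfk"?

skbv

Looking at the pairs, the operation is to keep one character in every 3, starting at position 1 (positions 1st, 4th, 7th, ...), then swap the front and back halves of the string.
Working it through for "bcwvoosgfk": intermediate "bvsk", final "skbv".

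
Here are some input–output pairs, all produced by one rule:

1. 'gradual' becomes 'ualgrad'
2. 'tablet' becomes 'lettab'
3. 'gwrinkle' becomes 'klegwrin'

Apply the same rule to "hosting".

The pattern: move the last 3 characters to the front (rotate right by 3).
Doing the same to "hosting": "inghost".

inghost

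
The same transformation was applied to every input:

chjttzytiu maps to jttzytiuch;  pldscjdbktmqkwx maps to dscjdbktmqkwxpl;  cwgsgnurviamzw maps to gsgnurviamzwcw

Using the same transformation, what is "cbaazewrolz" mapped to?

Rule — move the first 2 characters to the end (rotate left by 2).
Applying that to "cbaazewrolz" gives "aazewrolzcb".

aazewrolzcb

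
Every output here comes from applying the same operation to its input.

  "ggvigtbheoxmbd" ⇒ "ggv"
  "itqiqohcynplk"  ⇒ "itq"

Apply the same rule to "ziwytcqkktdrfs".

The pattern: keep only the first 3 characters.
So "ziwytcqkktdrfs" becomes "ziw".

ziw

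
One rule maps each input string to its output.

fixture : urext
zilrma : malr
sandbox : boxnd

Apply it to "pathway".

wayth

The pattern: delete the first 2 characters, then move the first 2 characters to the end (rotate left by 2).
On "pathway": the first step gives "thway", and the second then gives "wayth".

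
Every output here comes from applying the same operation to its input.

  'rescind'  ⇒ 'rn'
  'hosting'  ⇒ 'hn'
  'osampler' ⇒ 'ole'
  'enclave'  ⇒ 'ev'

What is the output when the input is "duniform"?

Rule — swap each adjacent pair of characters (1↔2, 3↔4, ...), then keep one character in every 3, starting at position 2 (positions 2nd, 5th, 8th, ...).
For "duniform", step one produces "udinofmr"; step two turns that into "dor".

dor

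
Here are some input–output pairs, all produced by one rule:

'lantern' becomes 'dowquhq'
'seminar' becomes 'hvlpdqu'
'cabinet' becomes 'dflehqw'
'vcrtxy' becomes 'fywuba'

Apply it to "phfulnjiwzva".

ksxiqolmczdy

In each case the input is transformed by: swap each adjacent pair of characters (1↔2, 3↔4, ...), then shift every letter 3 places forward in the alphabet (wrapping around).
For "phfulnjiwzva", step one produces "hpufnlijzwav"; step two turns that into "ksxiqolmczdy".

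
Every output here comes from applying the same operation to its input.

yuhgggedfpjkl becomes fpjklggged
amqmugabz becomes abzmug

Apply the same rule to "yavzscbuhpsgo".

hpsgozscbu

Looking at the pairs, the operation is to delete the first 3 characters, then swap the front and back halves of the string.
"yavzscbuhpsgo" → "zscbuhpsgo" → "hpsgozscbu".
(Check on "yuhgggedfpjkl": → "gggedfpjkl" → "fpjklggged" ✓)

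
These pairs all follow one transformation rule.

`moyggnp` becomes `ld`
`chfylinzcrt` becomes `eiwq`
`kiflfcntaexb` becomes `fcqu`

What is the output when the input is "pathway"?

In each case the input is transformed by: shift every letter 3 places backward in the alphabet (wrapping around), then keep one character in every 3, starting at position 2 (positions 2nd, 5th, 8th, ...).
Applying both steps to "pathway": "mxqetxv", then "xt".

xt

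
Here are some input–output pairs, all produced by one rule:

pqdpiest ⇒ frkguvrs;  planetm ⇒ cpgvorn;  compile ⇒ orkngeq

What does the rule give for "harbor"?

tdqtjc

The rule is to move the first 2 characters to the end (rotate left by 2), then shift every letter 2 places forward in the alphabet (wrapping around).
Starting from "harbor": after the first operation, "rborha"; after the second, "tdqtjc".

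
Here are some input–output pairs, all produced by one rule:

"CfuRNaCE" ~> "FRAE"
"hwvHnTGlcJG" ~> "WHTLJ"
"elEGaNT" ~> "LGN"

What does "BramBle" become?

The pattern: keep every other character starting from the second (positions 2nd, 4th, 6th, ...), then convert every letter to uppercase.
For "BramBle", step one produces "rml"; step two turns that into "RML".

RML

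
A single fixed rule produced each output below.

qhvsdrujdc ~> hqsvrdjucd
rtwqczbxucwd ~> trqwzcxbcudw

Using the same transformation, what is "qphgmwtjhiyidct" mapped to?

pqghwmjtihiycdt

The transformation: swap each adjacent pair of characters (1↔2, 3↔4, ...).
For "qphgmwtjhiyidct" the result is "pqghwmjtihiycdt".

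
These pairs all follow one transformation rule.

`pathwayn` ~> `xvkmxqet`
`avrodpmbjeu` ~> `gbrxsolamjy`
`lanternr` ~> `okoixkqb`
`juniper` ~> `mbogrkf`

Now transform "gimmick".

fzhdfjj

Looking at the pairs, the operation is to shift every letter 3 places backward in the alphabet (wrapping around), then move the last 3 characters to the front (rotate right by 3).
On "gimmick" that produces "fzhdfjj".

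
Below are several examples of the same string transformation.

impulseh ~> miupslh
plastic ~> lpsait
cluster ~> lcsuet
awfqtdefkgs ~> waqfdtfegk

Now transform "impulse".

What's happening: swap each adjacent pair of characters (1↔2, 3↔4, ...), then delete the last character.
Starting from "impulse": after the first operation, "miupsle"; after the second, "miupsl".

miupsl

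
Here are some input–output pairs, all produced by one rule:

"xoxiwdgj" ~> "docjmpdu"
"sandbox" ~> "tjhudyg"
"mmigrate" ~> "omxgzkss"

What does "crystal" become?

eyzgrix

The pattern: move the first 2 characters to the end (rotate left by 2), then shift every letter 6 places forward in the alphabet (wrapping around).
On "crystal": the first step gives "ystalcr", and the second then gives "eyzgrix".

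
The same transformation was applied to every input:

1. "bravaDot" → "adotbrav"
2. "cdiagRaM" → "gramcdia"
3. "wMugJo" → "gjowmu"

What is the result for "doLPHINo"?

hinodolp

What's happening: swap the front and back halves of the string, then convert every letter to lowercase.
So "doLPHINo" becomes "hinodolp".
(Check on "bravaDot": → "aDotbrav" → "adotbrav" ✓)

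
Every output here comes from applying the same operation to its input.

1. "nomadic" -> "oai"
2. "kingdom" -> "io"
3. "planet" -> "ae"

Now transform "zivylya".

The pattern: keep only the vowels.
Doing the same to "zivylya": "ia".

ia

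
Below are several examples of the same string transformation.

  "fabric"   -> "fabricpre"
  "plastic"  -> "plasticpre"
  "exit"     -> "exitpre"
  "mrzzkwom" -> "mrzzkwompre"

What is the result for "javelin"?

Looking at the pairs, the operation is to append "pre".
So "javelin" becomes "javelinpre".

javelinpre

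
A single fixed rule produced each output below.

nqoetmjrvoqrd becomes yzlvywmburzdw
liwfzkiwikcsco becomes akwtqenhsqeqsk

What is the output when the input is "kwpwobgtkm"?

Looking at the pairs, the operation is to move the last 3 characters to the front (rotate right by 3), then shift every letter 8 places forward in the alphabet (wrapping around).
Working it through for "kwpwobgtkm": intermediate "tkmkwpwobg", final "bsusexewjo".

bsusexewjo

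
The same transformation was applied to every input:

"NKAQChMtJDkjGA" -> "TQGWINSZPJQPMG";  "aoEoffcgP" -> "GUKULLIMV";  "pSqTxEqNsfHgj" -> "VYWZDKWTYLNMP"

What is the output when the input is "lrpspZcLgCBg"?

RXVYVFIRMIHM

The transformation: shift every letter 6 places forward in the alphabet (wrapping around), then convert every letter to uppercase.
Applying both steps to "lrpspZcLgCBg": "rxvyvFiRmIHm", then "RXVYVFIRMIHM".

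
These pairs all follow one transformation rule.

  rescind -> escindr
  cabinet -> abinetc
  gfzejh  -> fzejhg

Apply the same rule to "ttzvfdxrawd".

tzvfdxrawdt

In each case the input is transformed by: move the first character to the end.
"ttzvfdxrawd" → "tzvfdxrawdt".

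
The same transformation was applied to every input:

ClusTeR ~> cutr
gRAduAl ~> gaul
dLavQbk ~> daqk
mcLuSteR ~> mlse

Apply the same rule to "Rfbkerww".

rbew

The transformation: keep every other character starting from the first (positions 1st, 3rd, 5th, ...), then convert every letter to lowercase.
For "Rfbkerww", step one produces "Rbew"; step two turns that into "rbew".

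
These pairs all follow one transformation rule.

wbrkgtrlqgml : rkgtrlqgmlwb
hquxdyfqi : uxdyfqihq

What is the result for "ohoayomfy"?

Each output is the input with this applied: move the first 2 characters to the end (rotate left by 2).
On "ohoayomfy" that produces "oayomfyoh".

oayomfyoh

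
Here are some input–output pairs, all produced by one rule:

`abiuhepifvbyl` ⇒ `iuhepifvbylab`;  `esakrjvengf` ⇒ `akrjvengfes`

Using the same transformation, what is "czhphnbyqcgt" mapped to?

The transformation: move the first 2 characters to the end (rotate left by 2).
For "czhphnbyqcgt" the result is "hphnbyqcgtcz".

hphnbyqcgtcz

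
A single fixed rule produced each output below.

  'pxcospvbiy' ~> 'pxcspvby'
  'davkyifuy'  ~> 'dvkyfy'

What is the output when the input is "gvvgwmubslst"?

gvvgwmbslst

Rule — remove every vowel.
For "gvvgwmubslst" the result is "gvvgwmbslst".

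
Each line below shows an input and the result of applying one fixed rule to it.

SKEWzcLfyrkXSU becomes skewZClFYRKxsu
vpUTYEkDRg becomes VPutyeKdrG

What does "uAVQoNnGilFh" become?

UavqOnNgILfH

Each output is the input with this applied: flip the case of every letter.
Applying that to "uAVQoNnGilFh" gives "UavqOnNgILfH".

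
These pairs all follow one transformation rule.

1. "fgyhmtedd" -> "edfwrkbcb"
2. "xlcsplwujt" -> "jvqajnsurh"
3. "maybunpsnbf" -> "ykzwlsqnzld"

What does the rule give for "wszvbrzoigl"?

In each case the input is transformed by: shift every letter 2 places backward in the alphabet (wrapping around), then swap each adjacent pair of characters (1↔2, 3↔4, ...).
"wszvbrzoigl" → "uqxtzpxmgej" → "qutxpzmxegj".

qutxpzmxegj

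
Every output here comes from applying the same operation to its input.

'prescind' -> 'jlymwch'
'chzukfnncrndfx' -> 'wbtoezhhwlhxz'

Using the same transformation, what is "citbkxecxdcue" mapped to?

Looking at the pairs, the operation is to delete the last character, then shift every letter 6 places backward in the alphabet (wrapping around).
On "citbkxecxdcue" that produces "wcnverywrxwo".

wcnverywrxwo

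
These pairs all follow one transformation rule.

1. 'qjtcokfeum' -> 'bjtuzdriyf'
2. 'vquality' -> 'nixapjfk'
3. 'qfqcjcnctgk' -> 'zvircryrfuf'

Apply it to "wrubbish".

whxqqjgl

What's happening: reverse the string, then shift every letter 11 places backward in the alphabet (wrapping around).
On "wrubbish": the first step gives "hsibburw", and the second then gives "whxqqjgl".
(Check on "vquality": → "ytilauqv" → "nixapjfk" ✓)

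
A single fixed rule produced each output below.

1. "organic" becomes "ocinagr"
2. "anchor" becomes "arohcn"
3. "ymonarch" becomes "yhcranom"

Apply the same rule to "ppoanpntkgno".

The pattern: reverse the string, then move the last character to the front.
For "ppoanpntkgno", step one produces "ongktnpnaopp"; step two turns that into "pongktnpnaop".

pongktnpnaop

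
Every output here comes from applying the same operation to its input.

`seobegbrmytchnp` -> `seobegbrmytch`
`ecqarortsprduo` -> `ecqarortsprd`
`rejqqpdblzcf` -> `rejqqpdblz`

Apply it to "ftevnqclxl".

Each output is the input with this applied: delete the last 2 characters.
Applying that to "ftevnqclxl" gives "ftevnqcl".

ftevnqcl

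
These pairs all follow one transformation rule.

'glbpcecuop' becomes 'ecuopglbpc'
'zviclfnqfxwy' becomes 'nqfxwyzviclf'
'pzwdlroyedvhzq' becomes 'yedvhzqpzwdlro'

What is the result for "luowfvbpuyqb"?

The transformation: swap the front and back halves of the string.
For "luowfvbpuyqb" the result is "bpuyqbluowfv".

bpuyqbluowfv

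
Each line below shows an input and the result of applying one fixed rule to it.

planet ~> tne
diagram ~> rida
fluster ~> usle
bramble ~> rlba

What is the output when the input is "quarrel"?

The rule is to sort the characters into reverse alphabetical order, then keep every other character starting from the first (positions 1st, 3rd, 5th, ...).
On "quarrel": the first step gives "urrqlea", and the second then gives "urla".

urla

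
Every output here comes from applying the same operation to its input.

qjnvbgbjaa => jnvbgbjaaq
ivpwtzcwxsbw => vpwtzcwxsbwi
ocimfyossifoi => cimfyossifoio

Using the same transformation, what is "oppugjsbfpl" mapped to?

The rule is to move the first character to the end.
For "oppugjsbfpl" the result is "ppugjsbfplo".

ppugjsbfplo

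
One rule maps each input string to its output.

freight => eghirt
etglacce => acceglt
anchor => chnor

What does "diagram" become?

aagimr

The pattern: delete the first character, then sort the characters into alphabetical order.
Starting from "diagram": after the first operation, "iagram"; after the second, "aagimr".
(Check on "freight": → "reight" → "eghirt" ✓)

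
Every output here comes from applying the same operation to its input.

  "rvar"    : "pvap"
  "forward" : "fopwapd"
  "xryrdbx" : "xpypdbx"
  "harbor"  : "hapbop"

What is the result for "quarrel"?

Rule — replace every "r" with "p".
On "quarrel" that produces "quappel".

quappel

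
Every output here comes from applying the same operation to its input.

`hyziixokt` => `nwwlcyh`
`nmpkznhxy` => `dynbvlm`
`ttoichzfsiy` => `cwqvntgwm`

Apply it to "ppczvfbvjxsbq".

qnjtpjxlgpe

What's happening: shift every letter 12 places backward in the alphabet (wrapping around), then delete the first 2 characters.
Starting from "ppczvfbvjxsbq": after the first operation, "ddqnjtpjxlgpe"; after the second, "qnjtpjxlgpe".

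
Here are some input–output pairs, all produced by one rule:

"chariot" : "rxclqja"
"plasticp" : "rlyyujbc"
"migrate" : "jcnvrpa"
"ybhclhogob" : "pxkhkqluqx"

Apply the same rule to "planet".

wncyuj

What's happening: shift every letter 9 places forward in the alphabet (wrapping around), then move the last 3 characters to the front (rotate right by 3).
Starting from "planet": after the first operation, "yujwnc"; after the second, "wncyuj".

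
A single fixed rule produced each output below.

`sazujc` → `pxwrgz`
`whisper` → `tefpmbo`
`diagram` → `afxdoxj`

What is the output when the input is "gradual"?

doxarxi

Each output is the input with this applied: shift every letter 3 places backward in the alphabet (wrapping around).
On "gradual" that produces "doxarxi".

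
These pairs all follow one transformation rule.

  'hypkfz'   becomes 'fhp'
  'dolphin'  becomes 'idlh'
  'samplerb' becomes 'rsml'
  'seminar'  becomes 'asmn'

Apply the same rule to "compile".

lcmi

The pattern: move the last 2 characters to the front (rotate right by 2), then keep every other character starting from the first (positions 1st, 3rd, 5th, ...).
Applying both steps to "compile": "lecompi", then "lcmi".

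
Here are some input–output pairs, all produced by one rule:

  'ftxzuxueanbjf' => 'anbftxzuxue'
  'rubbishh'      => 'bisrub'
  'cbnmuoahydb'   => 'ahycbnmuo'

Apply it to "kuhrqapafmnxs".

fmnkuhrqapa

The rule is to delete the last 2 characters, then move the last 3 characters to the front (rotate right by 3).
On "kuhrqapafmnxs": the first step gives "kuhrqapafmn", and the second then gives "fmnkuhrqapa".
(Check on "ftxzuxueanbjf": → "ftxzuxueanb" → "anbftxzuxue" ✓)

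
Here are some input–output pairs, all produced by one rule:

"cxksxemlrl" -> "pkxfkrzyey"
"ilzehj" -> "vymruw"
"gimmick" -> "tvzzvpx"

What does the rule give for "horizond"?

The rule is to shift every letter 13 places forward in the alphabet (wrapping around) — i.e. ROT13.
"horizond" → "ubevmbaq".

ubevmbaq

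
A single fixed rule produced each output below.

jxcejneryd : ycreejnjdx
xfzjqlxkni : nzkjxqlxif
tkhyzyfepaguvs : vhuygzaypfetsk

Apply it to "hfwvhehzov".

Rule — take characters alternately from the front and the back (1st, last, 2nd, 2nd-last, ...), then move the first 3 characters to the end (rotate left by 3).
Working it through for "hfwvhehzov": intermediate "hvfowzvhhe", final "owzvhhehvf".
(Check on "jxcejneryd": → "jdxycreejn" → "ycreejnjdx" ✓)

owzvhhehvf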